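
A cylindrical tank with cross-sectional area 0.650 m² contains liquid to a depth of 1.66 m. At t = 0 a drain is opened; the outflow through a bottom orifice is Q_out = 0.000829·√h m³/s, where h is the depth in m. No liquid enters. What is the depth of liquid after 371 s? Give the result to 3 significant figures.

Unsteady balance on liquid volume: A dh/dt = −0.000829 √h.
∫ h^(−1/2) dh = −(0.000829/A) ∫ dt, giving 2√h = 2√h₀ − (0.000829/A) t.
√h = √1.66 − 0.000829·371/(2·0.650) = 1.2884 − 0.23658 = 1.0518.
h = 1.0518² = 1.1063 m.

1.11 m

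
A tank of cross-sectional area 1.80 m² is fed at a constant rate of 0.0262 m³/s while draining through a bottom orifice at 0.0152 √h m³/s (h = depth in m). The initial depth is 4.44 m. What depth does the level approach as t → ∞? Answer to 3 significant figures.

2.97 m

A dh/dt = Q_in − 0.0152 √h. Steady state requires inflow = outflow:
Q_in = 0.0152 √h_ss ⇒ √h_ss = 0.0262/0.0152 = 1.7237.
h_ss = 1.7237² = 2.9711 m. (Since h₀ = 4.44 m > h_ss, the level will fall toward this value.)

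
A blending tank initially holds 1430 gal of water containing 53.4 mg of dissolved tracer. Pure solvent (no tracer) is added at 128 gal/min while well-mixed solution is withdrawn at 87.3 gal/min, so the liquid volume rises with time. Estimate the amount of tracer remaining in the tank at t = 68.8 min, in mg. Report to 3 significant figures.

5.21 mg

Let m(t) be the amount of tracer. Volume: V(t) = V₀ + (Q_in − Q_out) t = 1430 + 40.700 t; V(68.8) = 4230.2 gal.
Species balance (pure solvent in): dm/dt = −Q_out · m/V(t).
dm/m = −Q_out dt/(V₀ + 40.700 t); integrating gives ln(m/m₀) = −(Q_out/(Q_in−Q_out)) ln(V/V₀).
m = m₀ (V₀/V)^(Q_out/(Q_in−Q_out)) = 53.4 × (1430/4230.2)^(2.1450) = 5.2146 mg.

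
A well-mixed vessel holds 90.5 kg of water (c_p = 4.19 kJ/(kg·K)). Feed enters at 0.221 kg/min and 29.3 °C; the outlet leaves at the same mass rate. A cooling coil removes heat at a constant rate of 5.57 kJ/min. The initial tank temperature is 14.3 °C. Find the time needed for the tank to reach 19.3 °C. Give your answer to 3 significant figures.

First-law balance (no shaft work): M c_p dT/dt = ṁ c_p (T_in − T) − 5.57.
τ = M/ṁ = 409.50 min; T_ss = T_in − Q̇/(ṁ c_p) = 23.285 °C.
T(t) = T_ss + (T₀ − T_ss) e^(−t/τ). Set T = 19.3:
e^(−t/τ) = (19.3 − 23.285)/(14.3 − 23.285) = 0.44351
t = −409.50 · ln(0.44351) = 332.94 min.

333 min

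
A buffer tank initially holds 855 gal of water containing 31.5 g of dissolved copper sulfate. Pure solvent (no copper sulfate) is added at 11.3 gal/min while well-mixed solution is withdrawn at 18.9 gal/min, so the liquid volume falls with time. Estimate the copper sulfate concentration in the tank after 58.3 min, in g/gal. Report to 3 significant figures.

Total volume: dV/dt = Q_in − Q_out = -7.6000 gal/min, so V(t) = 855 − 7.6000 t and V(58.3) = 411.92 gal.
No copper sulfate enters, so dm/dt = −Q_out · (m/V).
dm/m = −Q_out dt/(V₀ − 7.6000 t); integrating gives ln(m/m₀) = −(Q_out/(Q_in−Q_out)) ln(V/V₀).
m = m₀ (V₀/V)^(Q_out/(Q_in−Q_out)) = 31.5 × (855/411.92)^(-2.4868) = 5.1239 g.
C = m/V = 5.1239/411.92 = 0.012439 g/gal.

0.0124 g/gal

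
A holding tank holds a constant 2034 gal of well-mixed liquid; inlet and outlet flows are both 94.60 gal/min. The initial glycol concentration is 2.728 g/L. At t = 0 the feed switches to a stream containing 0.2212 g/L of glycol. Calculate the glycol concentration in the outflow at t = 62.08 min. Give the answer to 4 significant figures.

Accumulation = in − out for the solute gives V dC/dt = Q(C_in − C).
Time constant τ = V/Q = 2034/94.60 = 21.5011 min.
Solution: C(t) = C_in + (C₀ − C_in) e^(−t/τ).
C(62.08) = 0.2212 + (2.728 − 0.2212)·e^(−62.08/21.5011) = 0.2212 + (2.50680)·0.0557265 = 0.360895 g/L.

0.3609 g/L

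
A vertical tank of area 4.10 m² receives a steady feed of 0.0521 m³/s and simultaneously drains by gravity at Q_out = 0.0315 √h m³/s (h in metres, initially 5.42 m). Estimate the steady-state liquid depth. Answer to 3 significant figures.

2.74 m

Unsteady balance on liquid volume: A dh/dt = Q_in − 0.0315 √h. At steady state dh/dt = 0:
Q_in = 0.0315 √h_ss ⇒ √h_ss = 0.0521/0.0315 = 1.6540.
h_ss = 1.6540² = 2.7356 m. (Since h₀ = 5.42 m > h_ss, the level will fall toward this value.)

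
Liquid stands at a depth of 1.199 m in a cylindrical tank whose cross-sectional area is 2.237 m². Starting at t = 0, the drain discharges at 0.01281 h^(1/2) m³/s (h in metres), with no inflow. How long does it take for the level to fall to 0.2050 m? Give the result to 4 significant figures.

Unsteady balance on liquid volume: A dh/dt = −0.01281 √h.
This is separable: 2 d(√h)/dt = −0.01281/A, so √h = √h₀ − (0.01281/(2A)) t.
t = 2A(√h₀ − √h)/0.01281 = 2·2.237·(√1.199 − √0.2050)/0.01281
  = 4.47400 × (1.09499 − 0.452769) / 0.01281 = 224.300 s.

224.3 s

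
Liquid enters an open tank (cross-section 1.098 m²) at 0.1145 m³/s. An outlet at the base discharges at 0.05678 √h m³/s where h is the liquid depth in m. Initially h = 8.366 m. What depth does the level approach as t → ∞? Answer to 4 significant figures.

Level balance: A dh/dt = 0.1145 − 0.05678 √h. Setting dh/dt = 0:
Q_in = 0.05678 √h_ss ⇒ √h_ss = 0.1145/0.05678 = 2.01656.
h_ss = 2.01656² = 4.06649 m. (Since h₀ = 8.366 m > h_ss, the level will fall toward this value.)

4.066 m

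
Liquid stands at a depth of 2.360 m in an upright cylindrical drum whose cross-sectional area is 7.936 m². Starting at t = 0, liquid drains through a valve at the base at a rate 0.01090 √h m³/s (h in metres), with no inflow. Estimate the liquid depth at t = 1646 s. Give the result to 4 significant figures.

A dh/dt = −Q_out = −0.01090 √h.
∫ h^(−1/2) dh = −(0.01090/A) ∫ dt, giving 2√h = 2√h₀ − (0.01090/A) t.
√h = √2.360 − 0.01090·1646/(2·7.936) = 1.53623 − 1.13038 = 0.405849.
h = 0.405849² = 0.164713 m.

0.1647 m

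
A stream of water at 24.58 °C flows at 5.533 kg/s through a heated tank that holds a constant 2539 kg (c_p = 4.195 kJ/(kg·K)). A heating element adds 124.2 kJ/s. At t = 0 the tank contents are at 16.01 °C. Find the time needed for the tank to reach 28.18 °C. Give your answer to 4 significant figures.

951.4 s

M c_p dT/dt = ṁ c_p (T_in − T) + Q̇.
τ = M/ṁ = 458.883 s; T_ss = T_in + Q̇/(ṁ c_p) = 29.9309 °C.
T(t) = T_ss + (T₀ − T_ss) e^(−t/τ). Set T = 28.18:
e^(−t/τ) = (28.18 − 29.9309)/(16.01 − 29.9309) = 0.125777
t = −458.883 · ln(0.125777) = 951.379 s.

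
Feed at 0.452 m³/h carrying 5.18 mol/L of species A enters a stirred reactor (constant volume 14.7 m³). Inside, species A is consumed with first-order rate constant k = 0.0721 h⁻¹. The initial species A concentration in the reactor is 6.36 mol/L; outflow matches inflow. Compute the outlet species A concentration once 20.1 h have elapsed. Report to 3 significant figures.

2.16 mol/L

Accumulation = in − out − consumed: V dC/dt = Q C_in − Q C − k V C.
This is linear with rate a = Q/V + k = 0.10285 h⁻¹.
C_ss = Q C_in/(Q + kV) = 1.5487 mol/L; C(t) = C_ss + (C₀ − C_ss) e^(−a t).
C(20.1) = 1.5487 + (4.8113)·e^(−0.10285·20.1) = 1.5487 + (4.8113)·0.12653 = 2.1574 mol/L.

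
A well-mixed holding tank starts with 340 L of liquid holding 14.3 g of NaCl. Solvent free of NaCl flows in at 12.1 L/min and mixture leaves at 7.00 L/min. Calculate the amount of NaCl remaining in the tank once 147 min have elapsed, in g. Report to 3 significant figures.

2.89 g

Let m(t) be the amount of NaCl. Volume: V(t) = V₀ + (Q_in − Q_out) t = 340 + 5.1000 t; V(147) = 1089.7 L.
Species balance (pure solvent in): dm/dt = −Q_out · m/V(t).
Separate: dm/m = −Q_out dt/V(t) ⇒ ln(m/m₀) = −(Q_out/(Q_in−Q_out)) ln(V/V₀).
m = m₀ (V₀/V)^(Q_out/(Q_in−Q_out)) = 14.3 × (340/1089.7)^(1.3725) = 2.8911 g.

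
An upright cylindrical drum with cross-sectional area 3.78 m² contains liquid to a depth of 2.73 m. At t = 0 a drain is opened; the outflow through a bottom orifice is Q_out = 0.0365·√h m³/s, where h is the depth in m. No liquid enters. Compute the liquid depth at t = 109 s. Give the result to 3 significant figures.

With no inflow, A dh/dt = −0.0365 √h.
∫ h^(−1/2) dh = −(0.0365/A) ∫ dt, giving 2√h = 2√h₀ − (0.0365/A) t.
√h = √2.73 − 0.0365·109/(2·3.78) = 1.6523 − 0.52626 = 1.1260.
h = 1.1260² = 1.2679 m.

1.27 m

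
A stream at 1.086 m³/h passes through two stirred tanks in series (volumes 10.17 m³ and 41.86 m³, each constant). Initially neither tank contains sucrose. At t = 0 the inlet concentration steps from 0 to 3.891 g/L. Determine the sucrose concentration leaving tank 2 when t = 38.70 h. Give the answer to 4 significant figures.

Each tank obeys Vᵢ dCᵢ/dt = Q(Cᵢ₋₁ − Cᵢ), so τᵢ = Vᵢ/Q.
τ₁ = 10.17/1.086 = 9.36464 h; τ₂ = 41.86/1.086 = 38.5451 h.
Tank 1: C₁ = C_in(1 − e^(−t/τ₁)). Tank 2 (τ₁ ≠ τ₂): C₂ = C_in[1 − (τ₁ e^(−t/τ₁) − τ₂ e^(−t/τ₂))/(τ₁ − τ₂)].
At t = 38.70: e^(−t/τ₁) = 0.0160417, e^(−t/τ₂) = 0.366404.
C₂ = 3.891·[1 − (9.36464·0.0160417 − 38.5451·0.366404)/(-29.1805)] = 3.891·0.521157 = 2.02782 g/L.

2.028 g/L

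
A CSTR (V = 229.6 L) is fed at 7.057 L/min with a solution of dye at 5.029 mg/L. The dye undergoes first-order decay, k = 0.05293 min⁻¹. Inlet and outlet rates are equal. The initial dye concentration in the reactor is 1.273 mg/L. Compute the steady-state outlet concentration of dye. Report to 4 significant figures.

1.847 mg/L

V dC/dt = Q(C_in − C) − k V C.
Steady state (dC/dt = 0): C_ss = Q C_in/(Q + kV) = C_in/(1 + kV/Q).
C_ss = 7.057·5.029/(7.057 + 0.05293·229.6) = 35.4897/19.2097 = 1.84748 mg/L.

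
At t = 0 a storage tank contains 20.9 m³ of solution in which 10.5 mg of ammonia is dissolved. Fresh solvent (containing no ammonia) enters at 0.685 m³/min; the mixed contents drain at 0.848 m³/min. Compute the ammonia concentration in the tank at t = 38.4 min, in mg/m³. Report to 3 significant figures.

Total volume: dV/dt = Q_in − Q_out = -0.16300 m³/min, so V(t) = 20.9 − 0.16300 t and V(38.4) = 14.641 m³.
No ammonia enters, so dm/dt = −Q_out · (m/V).
dm/m = −Q_out dt/(V₀ − 0.16300 t); integrating gives ln(m/m₀) = −(Q_out/(Q_in−Q_out)) ln(V/V₀).
m = m₀ (V₀/V)^(Q_out/(Q_in−Q_out)) = 10.5 × (20.9/14.641)^(-5.2025) = 1.6481 mg.
C = m/V = 1.6481/14.641 = 0.11257 mg/m³.

0.113 mg/m³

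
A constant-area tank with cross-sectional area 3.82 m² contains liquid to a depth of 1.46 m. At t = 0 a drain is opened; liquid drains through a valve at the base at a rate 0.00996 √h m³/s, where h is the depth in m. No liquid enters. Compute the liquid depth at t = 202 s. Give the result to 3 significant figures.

With no inflow, A dh/dt = −0.00996 √h.
This is separable: 2 d(√h)/dt = −0.00996/A, so √h = √h₀ − (0.00996/(2A)) t.
√h = √1.46 − 0.00996·202/(2·3.82) = 1.2083 − 0.26334 = 0.94496.
h = 0.94496² = 0.89296 m.

0.893 m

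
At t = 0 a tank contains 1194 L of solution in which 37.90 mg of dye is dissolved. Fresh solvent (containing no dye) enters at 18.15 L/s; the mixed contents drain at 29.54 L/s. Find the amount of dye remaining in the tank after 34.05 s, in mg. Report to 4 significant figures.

Total volume: dV/dt = Q_in − Q_out = -11.3900 L/s, so V(t) = 1194 − 11.3900 t and V(34.05) = 806.170 L.
Solute balance: dm/dt = 0 − Q_out C = −Q_out m/V(t).
Separate: dm/m = −Q_out dt/V(t) ⇒ ln(m/m₀) = −(Q_out/(Q_in−Q_out)) ln(V/V₀).
m = m₀ (V₀/V)^(Q_out/(Q_in−Q_out)) = 37.90 × (1194/806.170)^(-2.59350) = 13.6850 mg.

13.69 mg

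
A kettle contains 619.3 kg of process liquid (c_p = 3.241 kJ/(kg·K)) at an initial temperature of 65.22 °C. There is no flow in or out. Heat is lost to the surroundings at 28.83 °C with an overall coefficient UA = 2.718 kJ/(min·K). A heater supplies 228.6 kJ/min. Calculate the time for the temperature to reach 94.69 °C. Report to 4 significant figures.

Unsteady energy balance on the tank contents: M c_p dT/dt = −UA(T − T_amb) + Q̇.
τ = M c_p/UA = 738.466 min; T_ss = T_amb + Q̇/UA = 28.83 + 228.6/2.718 = 112.936 °C.
T(t) = T_ss + (T₀ − T_ss)e^(−t/τ); set T = 94.69:
t = −τ ln[(T − T_ss)/(T₀ − T_ss)] = −738.466 · ln(0.382387) = 709.904 min.

709.9 min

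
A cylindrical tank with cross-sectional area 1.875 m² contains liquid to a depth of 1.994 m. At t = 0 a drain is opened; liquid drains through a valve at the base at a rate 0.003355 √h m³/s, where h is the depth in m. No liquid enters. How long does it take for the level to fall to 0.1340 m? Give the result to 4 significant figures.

Unsteady balance on liquid volume: A dh/dt = −0.003355 √h.
∫ h^(−1/2) dh = −(0.003355/A) ∫ dt, giving 2√h = 2√h₀ − (0.003355/A) t.
t = 2A(√h₀ − √h)/0.003355 = 2·1.875·(√1.994 − √0.1340)/0.003355
  = 3.75000 × (1.41209 − 0.366060) / 0.003355 = 1169.18 s.

1169 s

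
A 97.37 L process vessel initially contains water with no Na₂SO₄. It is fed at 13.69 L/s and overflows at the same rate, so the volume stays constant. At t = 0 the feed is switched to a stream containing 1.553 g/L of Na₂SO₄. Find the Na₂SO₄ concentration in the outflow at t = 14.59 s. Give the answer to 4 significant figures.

Mass balance on the solute (V constant): V dC/dt = Q(C_in − C).
Rewrite as dC/dt + C/τ = C_in/τ, τ = V/Q = 7.11249 s.
This is linear first-order; C(t) = C_in + (C₀ − C_in) e^(−t/τ).
C(14.59) = 1.553 + (0 − 1.553)·e^(−14.59/7.11249) = 1.553 + (-1.55300)·0.128565 = 1.35334 g/L.

1.353 g/L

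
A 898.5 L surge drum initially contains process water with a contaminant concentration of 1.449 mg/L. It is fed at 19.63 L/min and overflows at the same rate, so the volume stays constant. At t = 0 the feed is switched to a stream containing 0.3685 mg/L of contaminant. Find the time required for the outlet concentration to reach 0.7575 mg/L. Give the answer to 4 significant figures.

46.76 min

Species balance: V dC/dt = Q(C_in − C) ⇒ τ = V/Q = 45.7718 min.
C(t) = C_in + (C₀ − C_in) e^(−t/τ). Set C = 0.7575 and solve for t:
e^(−t/τ) = (C − C_in)/(C₀ − C_in) = (0.7575 − 0.3685)/(1.449 − 0.3685) = 0.360019
t = −τ ln(…) = 45.7718 × 1.02160 = 46.7604 min.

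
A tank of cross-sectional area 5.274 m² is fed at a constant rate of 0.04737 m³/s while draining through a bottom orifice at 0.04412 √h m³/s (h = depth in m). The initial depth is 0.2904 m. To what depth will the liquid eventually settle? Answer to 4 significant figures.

1.153 m

Mass balance (ρ constant): A dh/dt = Q_in − 0.04412 √h. At steady state dh/dt = 0:
Q_in = 0.04412 √h_ss ⇒ √h_ss = 0.04737/0.04412 = 1.07366.
h_ss = 1.07366² = 1.15275 m. (Since h₀ = 0.2904 m < h_ss, the level will rise toward this value.)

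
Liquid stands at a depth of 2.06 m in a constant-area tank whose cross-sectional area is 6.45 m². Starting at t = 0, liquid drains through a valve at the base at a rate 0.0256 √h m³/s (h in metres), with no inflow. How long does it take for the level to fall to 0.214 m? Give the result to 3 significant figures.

Accumulation of liquid (constant cross-section A): A dh/dt = −0.0256 √h.
This is separable: 2 d(√h)/dt = −0.0256/A, so √h = √h₀ − (0.0256/(2A)) t.
t = 2A(√h₀ − √h)/0.0256 = 2·6.45·(√2.06 − √0.214)/0.0256
  = 12.900 × (1.4353 − 0.46260) / 0.0256 = 490.13 s.

490 s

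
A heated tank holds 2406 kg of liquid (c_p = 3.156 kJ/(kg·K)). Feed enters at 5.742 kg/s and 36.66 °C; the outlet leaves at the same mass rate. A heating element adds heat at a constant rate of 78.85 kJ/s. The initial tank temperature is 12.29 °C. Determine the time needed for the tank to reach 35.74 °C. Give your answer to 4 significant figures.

710.4 s

Unsteady energy balance on the tank contents: M c_p dT/dt = ṁ c_p (T_in − T) + 78.85.
τ = M/ṁ = 419.018 s; T_ss = T_in + Q̇/(ṁ c_p) = 41.0111 °C.
T(t) = T_ss + (T₀ − T_ss) e^(−t/τ). Set T = 35.74:
e^(−t/τ) = (35.74 − 41.0111)/(12.29 − 41.0111) = 0.183528
t = −419.018 · ln(0.183528) = 710.398 s.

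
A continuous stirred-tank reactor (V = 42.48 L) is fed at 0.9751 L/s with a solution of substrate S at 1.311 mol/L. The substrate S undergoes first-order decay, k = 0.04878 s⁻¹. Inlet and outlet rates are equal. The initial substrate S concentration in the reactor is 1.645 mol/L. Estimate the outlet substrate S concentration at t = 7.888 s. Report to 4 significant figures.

1.115 mol/L

V dC/dt = Q(C_in − C) − k V C.
This is linear with rate a = Q/V + k = 0.0717343 s⁻¹.
C_ss = Q C_in/(Q + kV) = 0.419508 mol/L; C(t) = C_ss + (C₀ − C_ss) e^(−a t).
C(7.888) = 0.419508 + (1.22549)·e^(−0.0717343·7.888) = 0.419508 + (1.22549)·0.567883 = 1.11544 mol/L.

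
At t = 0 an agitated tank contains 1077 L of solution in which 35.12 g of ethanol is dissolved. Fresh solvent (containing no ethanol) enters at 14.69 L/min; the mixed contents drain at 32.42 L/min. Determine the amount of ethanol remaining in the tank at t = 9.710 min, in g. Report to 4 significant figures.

Total volume: dV/dt = Q_in − Q_out = -17.7300 L/min, so V(t) = 1077 − 17.7300 t and V(9.710) = 904.842 L.
No ethanol enters, so dm/dt = −Q_out · (m/V).
Separate: dm/m = −Q_out dt/V(t) ⇒ ln(m/m₀) = −(Q_out/(Q_in−Q_out)) ln(V/V₀).
m = m₀ (V₀/V)^(Q_out/(Q_in−Q_out)) = 35.12 × (1077/904.842)^(-1.82854) = 25.5410 g.

25.54 g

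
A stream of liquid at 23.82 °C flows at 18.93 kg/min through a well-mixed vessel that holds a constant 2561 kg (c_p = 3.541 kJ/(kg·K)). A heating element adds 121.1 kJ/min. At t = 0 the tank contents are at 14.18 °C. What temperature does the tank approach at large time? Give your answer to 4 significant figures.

M c_p dT/dt = ṁ c_p (T_in − T) + Q̇.
At steady state dT/dt = 0 ⇒ T_ss = T_in + Q̇/(ṁ c_p) = 23.82 + 121.1/(18.93·3.541) = 25.6266 °C.

25.63 °C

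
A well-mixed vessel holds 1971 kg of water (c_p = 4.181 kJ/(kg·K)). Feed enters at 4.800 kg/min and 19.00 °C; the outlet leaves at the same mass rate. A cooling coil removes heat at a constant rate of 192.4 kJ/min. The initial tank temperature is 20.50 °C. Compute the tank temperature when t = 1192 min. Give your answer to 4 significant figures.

10.02 °C

M c_p dT/dt = ṁ c_p (T_in − T) − Q̇.
τ = M/ṁ = 410.625 min; T_ss = T_in − Q̇/(ṁ c_p) = 19.00 − 192.4/(4.800·4.181) = 9.41298 °C.
T approaches T_ss exponentially: T(t) = T_ss + (T₀ − T_ss) e^(−t/τ).
T(1192) = 9.41298 + (11.0870)·e^(−1192/410.625) = 9.41298 + (11.0870)·0.0548643 = 10.0213 °C.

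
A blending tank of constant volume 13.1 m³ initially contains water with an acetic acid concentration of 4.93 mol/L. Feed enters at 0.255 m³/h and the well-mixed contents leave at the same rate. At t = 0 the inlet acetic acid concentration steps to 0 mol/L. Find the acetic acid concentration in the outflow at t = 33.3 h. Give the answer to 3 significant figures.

2.58 mol/L

Transient balance on the dissolved component: V dC/dt = Q(C_in − C).
Rewrite as dC/dt + C/τ = C_in/τ, τ = V/Q = 51.373 h.
Integrating: C(t) = C_in + (C₀ − C_in) e^(−t/τ).
C(33.3) = 0 + (4.93 − 0)·e^(−33.3/51.373) = 0 + (4.9300)·0.52298 = 2.5783 mol/L.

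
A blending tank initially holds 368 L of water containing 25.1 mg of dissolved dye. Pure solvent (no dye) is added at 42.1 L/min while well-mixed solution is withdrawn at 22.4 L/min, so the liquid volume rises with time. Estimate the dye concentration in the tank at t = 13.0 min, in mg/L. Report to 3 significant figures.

0.0221 mg/L

Let m(t) be the amount of dye. Volume: V(t) = V₀ + (Q_in − Q_out) t = 368 + 19.700 t; V(13.0) = 624.10 L.
Solute balance: dm/dt = 0 − Q_out C = −Q_out m/V(t).
Separate: dm/m = −Q_out dt/V(t) ⇒ ln(m/m₀) = −(Q_out/(Q_in−Q_out)) ln(V/V₀).
m = m₀ (V₀/V)^(Q_out/(Q_in−Q_out)) = 25.1 × (368/624.10)^(1.1371) = 13.767 mg.
C = m/V = 13.767/624.10 = 0.022058 mg/L.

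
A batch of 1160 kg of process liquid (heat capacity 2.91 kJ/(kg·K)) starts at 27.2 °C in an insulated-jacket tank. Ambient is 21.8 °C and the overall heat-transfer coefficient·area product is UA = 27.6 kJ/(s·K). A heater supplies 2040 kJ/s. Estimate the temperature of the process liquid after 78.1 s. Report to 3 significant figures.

59.5 °C

Lumped-capacitance energy balance: M c_p dT/dt = UA(T_amb − T) + Q̇.
dT/dt = (T_ss − T)/τ with T_ss = T_amb + Q̇/UA = 21.8 + 2040/27.6 = 95.713 °C, τ = M c_p/UA = 1160·2.91/27.6 = 122.30 s.
T approaches T_ss exponentially: T(t) = T_ss + (T₀ − T_ss) e^(−t/τ).
T(78.1) = 95.713 + (-68.513)·0.52805 = 59.535 °C.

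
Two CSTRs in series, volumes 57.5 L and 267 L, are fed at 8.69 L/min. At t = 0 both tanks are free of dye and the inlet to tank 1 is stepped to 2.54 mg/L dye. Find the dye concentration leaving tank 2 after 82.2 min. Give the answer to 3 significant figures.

Each tank obeys Vᵢ dCᵢ/dt = Q(Cᵢ₋₁ − Cᵢ), so τᵢ = Vᵢ/Q.
τ₁ = 57.5/8.69 = 6.6168 min; τ₂ = 267/8.69 = 30.725 min.
Solving the cascade with C₁(0)=C₂(0)=0 gives C₂(t) = C_in[1 − (τ₁ e^(−t/τ₁) − τ₂ e^(−t/τ₂))/(τ₁ − τ₂)].
At t = 82.2: e^(−t/τ₁) = 4.0253e-06, e^(−t/τ₂) = 0.068883.
C₂ = 2.54·[1 − (6.6168·4.0253e-06 − 30.725·0.068883)/(-24.108)] = 2.54·0.91221 = 2.3170 mg/L.

2.32 mg/L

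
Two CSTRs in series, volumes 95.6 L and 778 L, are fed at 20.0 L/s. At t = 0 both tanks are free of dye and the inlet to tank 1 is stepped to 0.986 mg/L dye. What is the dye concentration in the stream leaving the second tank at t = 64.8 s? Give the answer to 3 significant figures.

Each tank obeys Vᵢ dCᵢ/dt = Q(Cᵢ₋₁ − Cᵢ), so τᵢ = Vᵢ/Q.
τ₁ = 95.6/20.0 = 4.7800 s; τ₂ = 778/20.0 = 38.900 s.
Solving the cascade with C₁(0)=C₂(0)=0 gives C₂(t) = C_in[1 − (τ₁ e^(−t/τ₁) − τ₂ e^(−t/τ₂))/(τ₁ − τ₂)].
At t = 64.8: e^(−t/τ₁) = 1.2957e-06, e^(−t/τ₂) = 0.18904.
C₂ = 0.986·[1 − (4.7800·1.2957e-06 − 38.900·0.18904)/(-34.120)] = 0.986·0.78448 = 0.77350 mg/L.

0.773 mg/L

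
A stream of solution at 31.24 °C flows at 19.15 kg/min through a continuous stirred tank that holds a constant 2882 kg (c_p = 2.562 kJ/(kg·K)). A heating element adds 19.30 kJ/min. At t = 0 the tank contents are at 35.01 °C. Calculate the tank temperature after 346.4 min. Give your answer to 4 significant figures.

31.97 °C

M c_p dT/dt = ṁ c_p (T_in − T) + Q̇.
Rearrange: dT/dt = (T_ss − T)/τ with τ = M/ṁ = 150.496 min and T_ss = T_in + Q̇/(ṁ c_p) = 31.6334 °C.
T approaches T_ss exponentially: T(t) = T_ss + (T₀ − T_ss) e^(−t/τ).
T(346.4) = 31.6334 + (3.37662)·e^(−346.4/150.496) = 31.6334 + (3.37662)·0.100086 = 31.9713 °C.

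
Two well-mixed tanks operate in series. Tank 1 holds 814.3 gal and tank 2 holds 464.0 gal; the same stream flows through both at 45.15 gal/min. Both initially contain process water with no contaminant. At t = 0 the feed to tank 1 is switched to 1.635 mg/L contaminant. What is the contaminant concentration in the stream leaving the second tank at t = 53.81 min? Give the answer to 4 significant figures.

Species balance on tank i: dCᵢ/dt = (Cᵢ₋₁ − Cᵢ)/τᵢ with τᵢ = Vᵢ/Q.
τ₁ = 814.3/45.15 = 18.0354 min; τ₂ = 464.0/45.15 = 10.2769 min.
Solving the cascade with C₁(0)=C₂(0)=0 gives C₂(t) = C_in[1 − (τ₁ e^(−t/τ₁) − τ₂ e^(−t/τ₂))/(τ₁ − τ₂)].
At t = 53.81: e^(−t/τ₁) = 0.0506118, e^(−t/τ₂) = 0.00532130.
C₂ = 1.635·[1 − (18.0354·0.0506118 − 10.2769·0.00532130)/(7.75858)] = 1.635·0.889397 = 1.45416 mg/L.

1.454 mg/L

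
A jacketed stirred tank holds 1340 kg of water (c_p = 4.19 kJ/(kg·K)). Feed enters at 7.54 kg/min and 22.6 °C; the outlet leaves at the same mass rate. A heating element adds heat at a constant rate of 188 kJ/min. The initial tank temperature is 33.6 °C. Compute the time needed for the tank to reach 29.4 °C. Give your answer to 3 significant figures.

317 min

M c_p dT/dt = ṁ c_p (T_in − T) + Q̇.
τ = M/ṁ = 177.72 min; T_ss = T_in + Q̇/(ṁ c_p) = 28.551 °C.
T(t) = T_ss + (T₀ − T_ss) e^(−t/τ). Set T = 29.4:
e^(−t/τ) = (29.4 − 28.551)/(33.6 − 28.551) = 0.16819
t = −177.72 · ln(0.16819) = 316.81 min.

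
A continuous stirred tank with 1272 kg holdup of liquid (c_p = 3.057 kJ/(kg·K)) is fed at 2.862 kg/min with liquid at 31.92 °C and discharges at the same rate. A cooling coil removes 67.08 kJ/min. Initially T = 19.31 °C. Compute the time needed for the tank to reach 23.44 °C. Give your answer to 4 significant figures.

M c_p dT/dt = ṁ c_p (T_in − T) − Q̇.
τ = M/ṁ = 444.444 min; T_ss = T_in − Q̇/(ṁ c_p) = 24.2530 °C.
T(t) = T_ss + (T₀ − T_ss) e^(−t/τ). Set T = 23.44:
e^(−t/τ) = (23.44 − 24.2530)/(19.31 − 24.2530) = 0.164467
t = −444.444 · ln(0.164467) = 802.241 min.

802.2 min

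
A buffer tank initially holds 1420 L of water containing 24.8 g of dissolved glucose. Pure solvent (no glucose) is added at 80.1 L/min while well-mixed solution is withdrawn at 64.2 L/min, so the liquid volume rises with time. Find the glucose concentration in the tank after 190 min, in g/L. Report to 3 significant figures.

5.59e-05 g/L

Let m(t) be the amount of glucose. Volume: V(t) = V₀ + (Q_in − Q_out) t = 1420 + 15.900 t; V(190) = 4441.0 L.
Species balance (pure solvent in): dm/dt = −Q_out · m/V(t).
dm/m = −Q_out dt/(V₀ + 15.900 t); integrating gives ln(m/m₀) = −(Q_out/(Q_in−Q_out)) ln(V/V₀).
m = m₀ (V₀/V)^(Q_out/(Q_in−Q_out)) = 24.8 × (1420/4441.0)^(4.0377) = 0.24831 g.
C = m/V = 0.24831/4441.0 = 5.5913e-05 g/L.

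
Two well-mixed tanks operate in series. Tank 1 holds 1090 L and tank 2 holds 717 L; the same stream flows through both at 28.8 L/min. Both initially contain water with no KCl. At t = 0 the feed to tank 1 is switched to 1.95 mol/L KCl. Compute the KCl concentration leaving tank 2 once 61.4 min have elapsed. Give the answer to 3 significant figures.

1.14 mol/L

Each tank obeys Vᵢ dCᵢ/dt = Q(Cᵢ₋₁ − Cᵢ), so τᵢ = Vᵢ/Q.
τ₁ = 1090/28.8 = 37.847 min; τ₂ = 717/28.8 = 24.896 min.
Solving the cascade with C₁(0)=C₂(0)=0 gives C₂(t) = C_in[1 − (τ₁ e^(−t/τ₁) − τ₂ e^(−t/τ₂))/(τ₁ − τ₂)].
At t = 61.4: e^(−t/τ₁) = 0.19744, e^(−t/τ₂) = 0.084900.
C₂ = 1.95·[1 − (37.847·0.19744 − 24.896·0.084900)/(12.951)] = 1.95·0.58623 = 1.1431 mol/L.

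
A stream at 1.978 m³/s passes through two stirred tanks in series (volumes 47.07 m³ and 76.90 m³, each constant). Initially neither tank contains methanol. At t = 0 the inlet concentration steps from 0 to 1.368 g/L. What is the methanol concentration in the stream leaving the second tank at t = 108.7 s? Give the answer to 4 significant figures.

Each tank obeys Vᵢ dCᵢ/dt = Q(Cᵢ₋₁ − Cᵢ), so τᵢ = Vᵢ/Q.
τ₁ = 47.07/1.978 = 23.7968 s; τ₂ = 76.90/1.978 = 38.8777 s.
Tank 1: C₁ = C_in(1 − e^(−t/τ₁)). Tank 2 (τ₁ ≠ τ₂): C₂ = C_in[1 − (τ₁ e^(−t/τ₁) − τ₂ e^(−t/τ₂))/(τ₁ − τ₂)].
At t = 108.7: e^(−t/τ₁) = 0.0103803, e^(−t/τ₂) = 0.0610568.
C₂ = 1.368·[1 − (23.7968·0.0103803 − 38.8777·0.0610568)/(-15.0809)] = 1.368·0.858979 = 1.17508 g/L.

1.175 g/L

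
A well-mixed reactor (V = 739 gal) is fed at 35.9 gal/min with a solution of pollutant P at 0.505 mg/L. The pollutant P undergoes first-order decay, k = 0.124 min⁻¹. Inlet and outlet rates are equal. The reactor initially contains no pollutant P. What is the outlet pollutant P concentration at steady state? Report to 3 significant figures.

V dC/dt = Q(C_in − C) − k V C.
Steady state (dC/dt = 0): C_ss = Q C_in/(Q + kV) = C_in/(1 + kV/Q).
C_ss = 35.9·0.505/(35.9 + 0.124·739) = 18.130/127.54 = 0.14215 mg/L.

0.142 mg/L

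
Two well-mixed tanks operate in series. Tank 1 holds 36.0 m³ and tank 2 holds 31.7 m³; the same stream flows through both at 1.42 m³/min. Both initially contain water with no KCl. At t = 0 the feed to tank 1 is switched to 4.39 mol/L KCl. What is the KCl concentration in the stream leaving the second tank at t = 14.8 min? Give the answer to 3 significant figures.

Time constants: τᵢ = Vᵢ/Q for each well-mixed tank.
τ₁ = 36.0/1.42 = 25.352 min; τ₂ = 31.7/1.42 = 22.324 min.
Tank 1: C₁ = C_in(1 − e^(−t/τ₁)). Tank 2 (τ₁ ≠ τ₂): C₂ = C_in[1 − (τ₁ e^(−t/τ₁) − τ₂ e^(−t/τ₂))/(τ₁ − τ₂)].
At t = 14.8: e^(−t/τ₁) = 0.55779, e^(−t/τ₂) = 0.51532.
C₂ = 4.39·[1 − (25.352·0.55779 − 22.324·0.51532)/(3.0282)] = 4.39·0.12915 = 0.56696 mol/L.

0.567 mol/L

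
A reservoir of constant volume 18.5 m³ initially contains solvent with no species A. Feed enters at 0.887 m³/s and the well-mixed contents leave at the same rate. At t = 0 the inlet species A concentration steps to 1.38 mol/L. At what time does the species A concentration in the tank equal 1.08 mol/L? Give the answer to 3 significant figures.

31.8 s

Species balance on the tank: V dC/dt = Q(C_in − C), so τ = V/Q = 20.857 s.
C(t) = C_in + (C₀ − C_in) e^(−t/τ). Set C = 1.08 and solve for t:
e^(−t/τ) = (C − C_in)/(C₀ − C_in) = (1.08 − 1.38)/(0 − 1.38) = 0.21739
t = −τ ln(…) = 20.857 × 1.5261 = 31.829 s.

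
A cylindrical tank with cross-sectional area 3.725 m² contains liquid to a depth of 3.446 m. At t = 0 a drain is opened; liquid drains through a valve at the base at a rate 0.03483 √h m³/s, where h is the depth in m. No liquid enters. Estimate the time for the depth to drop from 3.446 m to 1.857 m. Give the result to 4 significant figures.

105.6 s

A dh/dt = −Q_out = −0.03483 √h.
This is separable: 2 d(√h)/dt = −0.03483/A, so √h = √h₀ − (0.03483/(2A)) t.
t = 2A(√h₀ − √h)/0.03483 = 2·3.725·(√3.446 − √1.857)/0.03483
  = 7.45000 × (1.85634 − 1.36272) / 0.03483 = 105.584 s.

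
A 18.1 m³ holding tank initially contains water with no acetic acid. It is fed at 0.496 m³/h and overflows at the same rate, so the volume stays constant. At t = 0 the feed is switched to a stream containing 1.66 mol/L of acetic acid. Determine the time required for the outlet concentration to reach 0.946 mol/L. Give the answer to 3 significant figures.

Transient balance on the dissolved component: V dC/dt = Q(C_in − C), so τ = V/Q = 36.492 h.
C(t) = C_in + (C₀ − C_in) e^(−t/τ). Set C = 0.946 and solve for t:
e^(−t/τ) = (C − C_in)/(C₀ − C_in) = (0.946 − 1.66)/(0 − 1.66) = 0.43012
t = −τ ln(…) = 36.492 × 0.84369 = 30.788 h.

30.8 h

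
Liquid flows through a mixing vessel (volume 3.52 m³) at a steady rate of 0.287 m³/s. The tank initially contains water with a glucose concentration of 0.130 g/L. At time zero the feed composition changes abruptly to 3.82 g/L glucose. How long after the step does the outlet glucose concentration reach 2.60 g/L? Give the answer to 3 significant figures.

Mass balance on the solute (V constant): V dC/dt = Q(C_in − C), so τ = V/Q = 12.265 s.
C(t) = C_in + (C₀ − C_in) e^(−t/τ). Set C = 2.60 and solve for t:
e^(−t/τ) = (C − C_in)/(C₀ − C_in) = (2.60 − 3.82)/(0.130 − 3.82) = 0.33062
t = −τ ln(…) = 12.265 × 1.1068 = 13.574 s.

13.6 s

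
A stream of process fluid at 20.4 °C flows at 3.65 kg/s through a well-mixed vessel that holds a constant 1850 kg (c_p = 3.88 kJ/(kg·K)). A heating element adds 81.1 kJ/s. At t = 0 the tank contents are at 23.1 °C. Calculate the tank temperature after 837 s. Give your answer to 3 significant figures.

M c_p dT/dt = ṁ c_p (T_in − T) + Q̇.
τ = M/ṁ = 506.85 s; T_ss = T_in + Q̇/(ṁ c_p) = 20.4 + 81.1/(3.65·3.88) = 26.127 °C.
Solution: T(t) = T_ss + (T₀ − T_ss) e^(−t/τ).
T(837) = 26.127 + (-3.0266)·e^(−837/506.85) = 26.127 + (-3.0266)·0.19179 = 25.546 °C.

25.5 °C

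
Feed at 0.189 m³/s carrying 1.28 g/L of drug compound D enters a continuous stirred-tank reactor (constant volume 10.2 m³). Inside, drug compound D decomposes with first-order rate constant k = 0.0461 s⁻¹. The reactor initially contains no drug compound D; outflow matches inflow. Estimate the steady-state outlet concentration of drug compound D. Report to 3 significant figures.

Species balance: V dC/dt = Q C_in − Q C − k V C.
At steady state: 0 = Q C_in − (Q + kV) C_ss, so C_ss = Q C_in/(Q + kV).
C_ss = 0.189·1.28/(0.189 + 0.0461·10.2) = 0.24192/0.65922 = 0.36698 g/L.

0.367 g/L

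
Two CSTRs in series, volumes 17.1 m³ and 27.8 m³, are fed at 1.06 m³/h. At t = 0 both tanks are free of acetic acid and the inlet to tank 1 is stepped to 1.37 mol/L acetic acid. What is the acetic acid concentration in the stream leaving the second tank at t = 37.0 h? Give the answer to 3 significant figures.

Each tank obeys Vᵢ dCᵢ/dt = Q(Cᵢ₋₁ − Cᵢ), so τᵢ = Vᵢ/Q.
τ₁ = 17.1/1.06 = 16.132 h; τ₂ = 27.8/1.06 = 26.226 h.
Tank 1: C₁ = C_in(1 − e^(−t/τ₁)). Tank 2 (τ₁ ≠ τ₂): C₂ = C_in[1 − (τ₁ e^(−t/τ₁) − τ₂ e^(−t/τ₂))/(τ₁ − τ₂)].
At t = 37.0: e^(−t/τ₁) = 0.10091, e^(−t/τ₂) = 0.24395.
C₂ = 1.37·[1 − (16.132·0.10091 − 26.226·0.24395)/(-10.094)] = 1.37·0.52745 = 0.72260 mol/L.

0.723 mol/L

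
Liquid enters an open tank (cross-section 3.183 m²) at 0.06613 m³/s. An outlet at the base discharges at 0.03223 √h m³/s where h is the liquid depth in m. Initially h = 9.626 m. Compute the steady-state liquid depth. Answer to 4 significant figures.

A dh/dt = Q_in − 0.03223 √h. Steady state requires inflow = outflow:
Q_in = 0.03223 √h_ss ⇒ √h_ss = 0.06613/0.03223 = 2.05182.
h_ss = 2.05182² = 4.20995 m. (Since h₀ = 9.626 m > h_ss, the level will fall toward this value.)

4.210 m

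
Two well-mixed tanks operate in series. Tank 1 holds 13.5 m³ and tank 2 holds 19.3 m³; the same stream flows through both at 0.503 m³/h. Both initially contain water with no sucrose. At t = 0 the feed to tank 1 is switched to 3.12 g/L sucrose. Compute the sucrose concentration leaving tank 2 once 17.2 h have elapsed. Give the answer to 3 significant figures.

0.315 g/L

Time constants: τᵢ = Vᵢ/Q for each well-mixed tank.
τ₁ = 13.5/0.503 = 26.839 h; τ₂ = 19.3/0.503 = 38.370 h.
Solving the cascade with C₁(0)=C₂(0)=0 gives C₂(t) = C_in[1 − (τ₁ e^(−t/τ₁) − τ₂ e^(−t/τ₂))/(τ₁ − τ₂)].
At t = 17.2: e^(−t/τ₁) = 0.52684, e^(−t/τ₂) = 0.63873.
C₂ = 3.12·[1 − (26.839·0.52684 − 38.370·0.63873)/(-11.531)] = 3.12·0.10083 = 0.31458 g/L.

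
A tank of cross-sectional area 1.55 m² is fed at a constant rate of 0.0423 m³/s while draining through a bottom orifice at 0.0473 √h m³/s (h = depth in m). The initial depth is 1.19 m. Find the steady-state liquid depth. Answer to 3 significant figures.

Level balance: A dh/dt = 0.0423 − 0.0473 √h. Setting dh/dt = 0:
Q_in = 0.0473 √h_ss ⇒ √h_ss = 0.0423/0.0473 = 0.89429.
h_ss = 0.89429² = 0.79976 m. (Since h₀ = 1.19 m > h_ss, the level will fall toward this value.)

0.800 m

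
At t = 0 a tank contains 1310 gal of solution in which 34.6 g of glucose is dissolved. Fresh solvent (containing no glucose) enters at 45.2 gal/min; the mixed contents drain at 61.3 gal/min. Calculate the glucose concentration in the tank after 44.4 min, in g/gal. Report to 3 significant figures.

Total volume: dV/dt = Q_in − Q_out = -16.100 gal/min, so V(t) = 1310 − 16.100 t and V(44.4) = 595.16 gal.
No glucose enters, so dm/dt = −Q_out · (m/V).
Separate: dm/m = −Q_out dt/V(t) ⇒ ln(m/m₀) = −(Q_out/(Q_in−Q_out)) ln(V/V₀).
m = m₀ (V₀/V)^(Q_out/(Q_in−Q_out)) = 34.6 × (1310/595.16)^(-3.8075) = 1.7159 g.
C = m/V = 1.7159/595.16 = 0.0028831 g/gal.

0.00288 g/gal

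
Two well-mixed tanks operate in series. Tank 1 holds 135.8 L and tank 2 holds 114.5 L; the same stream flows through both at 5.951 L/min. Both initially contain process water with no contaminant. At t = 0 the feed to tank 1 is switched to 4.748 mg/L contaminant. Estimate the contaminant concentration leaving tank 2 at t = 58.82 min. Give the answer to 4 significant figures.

Time constants: τᵢ = Vᵢ/Q for each well-mixed tank.
τ₁ = 135.8/5.951 = 22.8197 min; τ₂ = 114.5/5.951 = 19.2405 min.
Tank 1: C₁ = C_in(1 − e^(−t/τ₁)). Tank 2 (τ₁ ≠ τ₂): C₂ = C_in[1 − (τ₁ e^(−t/τ₁) − τ₂ e^(−t/τ₂))/(τ₁ − τ₂)].
At t = 58.82: e^(−t/τ₁) = 0.0759562, e^(−t/τ₂) = 0.0470239.
C₂ = 4.748·[1 − (22.8197·0.0759562 − 19.2405·0.0470239)/(3.57923)] = 4.748·0.768516 = 3.64891 mg/L.

3.649 mg/L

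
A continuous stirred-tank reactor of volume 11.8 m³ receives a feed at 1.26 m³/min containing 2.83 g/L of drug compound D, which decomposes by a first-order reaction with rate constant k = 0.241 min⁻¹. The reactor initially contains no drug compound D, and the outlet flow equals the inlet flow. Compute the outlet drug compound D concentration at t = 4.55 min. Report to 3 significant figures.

0.690 g/L

Accumulation = in − out − consumed: V dC/dt = Q C_in − Q C − k V C.
dC/dt = (Q/V) C_in − (Q/V + k) C; effective rate a = Q/V + k = 0.10678 + 0.241 = 0.34778 min⁻¹.
C_ss = Q C_in/(Q + kV) = 0.86890 g/L; C(t) = C_ss + (C₀ − C_ss) e^(−a t).
C(4.55) = 0.86890 + (-0.86890)·e^(−0.34778·4.55) = 0.86890 + (-0.86890)·0.20548 = 0.69036 g/L.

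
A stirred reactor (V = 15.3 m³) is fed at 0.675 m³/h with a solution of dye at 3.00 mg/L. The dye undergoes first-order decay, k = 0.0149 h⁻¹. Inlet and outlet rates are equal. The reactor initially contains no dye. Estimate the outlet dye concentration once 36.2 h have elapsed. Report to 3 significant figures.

1.98 mg/L

V dC/dt = Q(C_in − C) − k V C.
This is linear with rate a = Q/V + k = 0.059018 h⁻¹.
C_ss = Q C_in/(Q + kV) = 2.2426 mg/L; C(t) = C_ss + (C₀ − C_ss) e^(−a t).
C(36.2) = 2.2426 + (-2.2426)·e^(−0.059018·36.2) = 2.2426 + (-2.2426)·0.11807 = 1.9778 mg/L.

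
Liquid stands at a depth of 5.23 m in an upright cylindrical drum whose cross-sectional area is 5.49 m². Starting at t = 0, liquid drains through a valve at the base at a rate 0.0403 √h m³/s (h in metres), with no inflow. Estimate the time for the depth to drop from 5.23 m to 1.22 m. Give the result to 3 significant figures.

With no inflow, A dh/dt = −0.0403 √h.
Separate and integrate: 2(√h − √h₀) = −(0.0403/A) t.
t = 2A(√h₀ − √h)/0.0403 = 2·5.49·(√5.23 − √1.22)/0.0403
  = 10.980 × (2.2869 − 1.1045) / 0.0403 = 322.15 s.

322 s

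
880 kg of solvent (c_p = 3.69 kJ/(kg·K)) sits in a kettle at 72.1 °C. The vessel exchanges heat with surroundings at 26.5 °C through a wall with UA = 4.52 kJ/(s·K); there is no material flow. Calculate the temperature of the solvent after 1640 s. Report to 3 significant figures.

31.2 °C

Lumped-capacitance energy balance: M c_p dT/dt = UA(T_amb − T).
dT/dt = (T_ss − T)/τ with T_ss = T_amb = 26.500 °C, τ = M c_p/UA = 880·3.69/4.52 = 718.41 s.
Solution: T(t) = T_ss + (T₀ − T_ss) e^(−t/τ).
T(1640) = 26.500 + (45.600)·0.10200 = 31.151 °C.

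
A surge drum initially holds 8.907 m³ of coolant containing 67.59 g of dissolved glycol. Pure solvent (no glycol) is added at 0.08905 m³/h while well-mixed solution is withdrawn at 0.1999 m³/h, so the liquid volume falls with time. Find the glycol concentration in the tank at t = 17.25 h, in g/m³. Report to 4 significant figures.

Let m(t) be the amount of glycol. Volume: V(t) = V₀ + (Q_in − Q_out) t = 8.907 − 0.110850 t; V(17.25) = 6.99484 m³.
Solute balance: dm/dt = 0 − Q_out C = −Q_out m/V(t).
dm/m = −Q_out dt/(V₀ − 0.110850 t); integrating gives ln(m/m₀) = −(Q_out/(Q_in−Q_out)) ln(V/V₀).
m = m₀ (V₀/V)^(Q_out/(Q_in−Q_out)) = 67.59 × (8.907/6.99484)^(-1.80334) = 43.7135 g.
C = m/V = 43.7135/6.99484 = 6.24939 g/m³.

6.249 g/m³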